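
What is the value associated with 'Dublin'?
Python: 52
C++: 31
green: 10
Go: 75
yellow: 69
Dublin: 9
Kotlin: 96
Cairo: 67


Looking up key 'Dublin'
Value: 9

9


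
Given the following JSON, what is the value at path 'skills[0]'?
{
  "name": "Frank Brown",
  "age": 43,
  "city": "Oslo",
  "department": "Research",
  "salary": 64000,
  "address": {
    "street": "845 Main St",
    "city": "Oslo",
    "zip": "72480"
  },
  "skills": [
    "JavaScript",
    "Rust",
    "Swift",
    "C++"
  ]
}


Query: skills[0]
Path: skills -> first element
Value: JavaScript

JavaScript


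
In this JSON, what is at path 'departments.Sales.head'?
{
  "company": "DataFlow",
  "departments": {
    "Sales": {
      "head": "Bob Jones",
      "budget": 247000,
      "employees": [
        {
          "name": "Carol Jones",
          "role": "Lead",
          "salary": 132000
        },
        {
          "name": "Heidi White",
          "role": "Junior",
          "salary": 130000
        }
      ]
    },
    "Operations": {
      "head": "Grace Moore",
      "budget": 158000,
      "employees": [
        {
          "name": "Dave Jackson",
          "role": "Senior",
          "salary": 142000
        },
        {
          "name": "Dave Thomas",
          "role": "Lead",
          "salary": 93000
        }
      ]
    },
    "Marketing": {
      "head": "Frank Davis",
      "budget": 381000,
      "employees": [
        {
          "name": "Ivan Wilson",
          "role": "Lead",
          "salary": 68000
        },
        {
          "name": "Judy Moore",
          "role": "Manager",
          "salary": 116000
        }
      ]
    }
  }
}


Path: departments.Sales.head

Navigate:
  -> departments
  -> Sales
  -> head = 'Bob Jones'

Bob Jones


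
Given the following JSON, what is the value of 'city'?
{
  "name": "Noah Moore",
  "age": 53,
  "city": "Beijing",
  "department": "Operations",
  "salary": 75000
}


Looking up field 'city'
Value: Beijing

Beijing


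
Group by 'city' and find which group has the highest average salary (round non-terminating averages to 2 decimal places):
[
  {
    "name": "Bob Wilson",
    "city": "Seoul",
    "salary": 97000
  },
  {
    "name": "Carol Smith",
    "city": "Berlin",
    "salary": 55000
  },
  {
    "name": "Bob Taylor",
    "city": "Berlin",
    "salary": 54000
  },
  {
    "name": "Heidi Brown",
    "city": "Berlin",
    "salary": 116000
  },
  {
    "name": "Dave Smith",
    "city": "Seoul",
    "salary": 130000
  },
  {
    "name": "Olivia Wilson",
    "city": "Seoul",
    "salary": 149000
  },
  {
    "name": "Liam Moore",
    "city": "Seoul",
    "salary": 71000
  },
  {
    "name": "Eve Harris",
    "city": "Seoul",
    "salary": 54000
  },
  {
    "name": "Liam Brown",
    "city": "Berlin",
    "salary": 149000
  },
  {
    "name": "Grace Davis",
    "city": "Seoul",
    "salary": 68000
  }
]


Group by: city

Groups:
  Berlin: 4 people, avg salary = 374000/4 = $93500
  Seoul: 6 people, avg salary = 569000/6 ≈ $94833.33

Highest average salary: Seoul (≈$94833.33)

Seoul (≈$94833.33)


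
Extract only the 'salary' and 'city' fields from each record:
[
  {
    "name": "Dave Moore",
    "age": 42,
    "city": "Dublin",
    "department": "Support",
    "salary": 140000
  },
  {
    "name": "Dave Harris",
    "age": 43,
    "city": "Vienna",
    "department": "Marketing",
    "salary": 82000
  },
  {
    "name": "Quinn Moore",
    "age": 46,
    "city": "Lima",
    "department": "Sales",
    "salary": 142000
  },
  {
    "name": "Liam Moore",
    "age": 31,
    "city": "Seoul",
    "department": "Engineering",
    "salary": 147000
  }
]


Original: 4 records with fields: name, age, city, department, salary
Keep: ['salary', 'city']
Drop: ['name', 'age', 'department']
Result: 4 records, 2 fields each

[
  {
    "salary": 140000,
    "city": "Dublin"
  },
  {
    "salary": 82000,
    "city": "Vienna"
  },
  {
    "salary": 142000,
    "city": "Lima"
  },
  {
    "salary": 147000,
    "city": "Seoul"
  }
]


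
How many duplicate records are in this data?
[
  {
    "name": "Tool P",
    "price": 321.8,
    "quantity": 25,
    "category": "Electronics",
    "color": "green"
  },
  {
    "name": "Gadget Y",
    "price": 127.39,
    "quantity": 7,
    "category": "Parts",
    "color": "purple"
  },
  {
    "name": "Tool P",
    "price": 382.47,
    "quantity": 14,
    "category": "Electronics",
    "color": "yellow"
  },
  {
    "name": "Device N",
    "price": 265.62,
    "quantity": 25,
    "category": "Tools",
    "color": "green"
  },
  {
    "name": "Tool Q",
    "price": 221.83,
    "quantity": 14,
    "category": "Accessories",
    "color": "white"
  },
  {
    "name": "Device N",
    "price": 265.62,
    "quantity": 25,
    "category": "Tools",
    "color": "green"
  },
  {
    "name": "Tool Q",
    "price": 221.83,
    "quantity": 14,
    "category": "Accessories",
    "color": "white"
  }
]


Checking 7 records for duplicates:

  Row 1: Tool P ($321.8, qty 25)
  Row 2: Gadget Y ($127.39, qty 7)
  Row 3: Tool P ($382.47, qty 14)
  Row 4: Device N ($265.62, qty 25)
  Row 5: Tool Q ($221.83, qty 14)
  Row 6: Device N ($265.62, qty 25) <-- DUPLICATE
  Row 7: Tool Q ($221.83, qty 14) <-- DUPLICATE

Duplicates found: 2
Unique records: 5

2 duplicates, 5 unique


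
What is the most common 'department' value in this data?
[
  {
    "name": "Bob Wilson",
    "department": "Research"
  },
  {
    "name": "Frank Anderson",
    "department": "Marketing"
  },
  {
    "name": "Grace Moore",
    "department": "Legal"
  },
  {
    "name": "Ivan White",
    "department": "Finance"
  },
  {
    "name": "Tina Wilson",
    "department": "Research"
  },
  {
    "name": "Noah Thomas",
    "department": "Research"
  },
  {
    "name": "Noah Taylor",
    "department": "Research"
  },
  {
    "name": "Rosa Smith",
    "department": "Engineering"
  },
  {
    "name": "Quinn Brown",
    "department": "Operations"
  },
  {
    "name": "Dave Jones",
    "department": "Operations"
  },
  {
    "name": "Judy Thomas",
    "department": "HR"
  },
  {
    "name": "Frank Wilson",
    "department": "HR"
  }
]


Counting 'department' values across 12 records:

  Research: 4 ####
  Operations: 2 ##
  HR: 2 ##
  Marketing: 1 #
  Legal: 1 #
  Finance: 1 #
  Engineering: 1 #

Most common: Research (4 times)

Research (4 times)


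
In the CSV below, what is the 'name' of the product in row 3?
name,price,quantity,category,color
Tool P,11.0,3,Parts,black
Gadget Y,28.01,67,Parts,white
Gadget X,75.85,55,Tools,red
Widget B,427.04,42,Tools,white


Query: Row 3 ('Gadget X'), column 'name'
Value: Gadget X

Gadget X


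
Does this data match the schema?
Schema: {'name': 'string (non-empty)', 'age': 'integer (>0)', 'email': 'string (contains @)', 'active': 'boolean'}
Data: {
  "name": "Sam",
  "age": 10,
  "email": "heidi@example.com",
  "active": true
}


Validating each field against schema:
  name: OK (non-empty string)
  age: OK (positive integer)
  email: OK (string with @)
  active: OK (boolean)

Result: VALID

VALID


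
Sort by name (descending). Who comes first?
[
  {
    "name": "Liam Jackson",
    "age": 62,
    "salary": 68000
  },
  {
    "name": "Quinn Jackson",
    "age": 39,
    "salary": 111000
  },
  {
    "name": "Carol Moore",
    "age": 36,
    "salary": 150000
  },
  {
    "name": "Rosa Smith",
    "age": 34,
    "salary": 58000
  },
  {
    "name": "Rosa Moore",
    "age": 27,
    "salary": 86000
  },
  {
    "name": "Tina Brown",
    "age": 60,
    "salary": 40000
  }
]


Sort by: name (descending)

Sorted order:
  1. Tina Brown (name = Tina Brown)
  2. Rosa Smith (name = Rosa Smith)
  3. Rosa Moore (name = Rosa Moore)
  4. Quinn Jackson (name = Quinn Jackson)
  5. Liam Jackson (name = Liam Jackson)
  6. Carol Moore (name = Carol Moore)

First: Tina Brown

Tina Brown


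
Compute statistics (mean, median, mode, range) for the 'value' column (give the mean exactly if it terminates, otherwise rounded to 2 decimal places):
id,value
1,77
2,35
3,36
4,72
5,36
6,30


Data: [77, 35, 36, 72, 36, 30]
Count: 6
Sum: 286
Mean: 286/6 ≈ 47.67 (rounded to 2 decimal places)
Sorted: [30, 35, 36, 36, 72, 77]
Median: 36.0
Mode: 36 (2 times)
Range: 77 - 30 = 47
Min: 30, Max: 77

mean≈47.67, median=36.0, mode=36, range=47


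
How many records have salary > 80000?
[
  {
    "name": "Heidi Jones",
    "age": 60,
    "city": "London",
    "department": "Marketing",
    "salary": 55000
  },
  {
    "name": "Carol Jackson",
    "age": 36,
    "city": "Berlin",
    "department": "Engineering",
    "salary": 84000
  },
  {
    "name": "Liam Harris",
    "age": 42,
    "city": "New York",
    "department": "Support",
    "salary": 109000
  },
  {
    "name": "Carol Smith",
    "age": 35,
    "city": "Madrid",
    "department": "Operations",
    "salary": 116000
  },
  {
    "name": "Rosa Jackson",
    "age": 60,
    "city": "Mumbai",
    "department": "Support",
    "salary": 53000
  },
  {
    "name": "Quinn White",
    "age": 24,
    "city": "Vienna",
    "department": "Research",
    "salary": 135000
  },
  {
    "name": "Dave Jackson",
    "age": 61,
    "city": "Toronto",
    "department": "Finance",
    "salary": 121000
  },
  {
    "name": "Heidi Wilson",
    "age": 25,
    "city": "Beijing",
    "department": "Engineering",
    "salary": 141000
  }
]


Data: 8 records
Condition: salary > 80000

Checking each record:
  Heidi Jones: 55000
  Carol Jackson: 84000 MATCH
  Liam Harris: 109000 MATCH
  Carol Smith: 116000 MATCH
  Rosa Jackson: 53000
  Quinn White: 135000 MATCH
  Dave Jackson: 121000 MATCH
  Heidi Wilson: 141000 MATCH

Count: 6

6


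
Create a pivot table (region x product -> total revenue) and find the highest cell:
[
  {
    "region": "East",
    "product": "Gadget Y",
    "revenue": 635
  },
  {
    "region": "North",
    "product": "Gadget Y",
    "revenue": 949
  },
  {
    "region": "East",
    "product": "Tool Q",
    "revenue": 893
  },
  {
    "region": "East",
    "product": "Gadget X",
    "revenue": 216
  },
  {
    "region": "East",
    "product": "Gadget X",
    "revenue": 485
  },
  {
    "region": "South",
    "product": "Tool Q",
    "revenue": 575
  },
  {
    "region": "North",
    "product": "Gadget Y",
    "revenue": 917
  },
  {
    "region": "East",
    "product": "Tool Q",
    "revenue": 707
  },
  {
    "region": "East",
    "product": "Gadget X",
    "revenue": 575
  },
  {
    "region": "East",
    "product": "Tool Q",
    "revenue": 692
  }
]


Pivot: region (rows) x product (columns) -> total revenue

     Gadget X      Gadget Y      Tool Q      
East          1276           635          2292  
North            0          1866             0  
South            0             0           575  

Highest: East / Tool Q = $2292

East / Tool Q = $2292


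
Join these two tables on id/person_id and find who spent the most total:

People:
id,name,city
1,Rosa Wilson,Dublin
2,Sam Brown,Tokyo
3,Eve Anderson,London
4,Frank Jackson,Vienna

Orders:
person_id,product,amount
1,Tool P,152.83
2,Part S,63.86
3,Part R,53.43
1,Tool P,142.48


Join on: people.id = orders.person_id

Joined rows:
  Rosa Wilson (Dublin) bought Tool P for $152.83
  Sam Brown (Tokyo) bought Part S for $63.86
  Eve Anderson (London) bought Part R for $53.43
  Rosa Wilson (Dublin) bought Tool P for $142.48

Total per person:
  Rosa Wilson: $295.31
  Sam Brown: $63.86
  Eve Anderson: $53.43

Top spender: Rosa Wilson ($295.31)

Rosa Wilson ($295.31)


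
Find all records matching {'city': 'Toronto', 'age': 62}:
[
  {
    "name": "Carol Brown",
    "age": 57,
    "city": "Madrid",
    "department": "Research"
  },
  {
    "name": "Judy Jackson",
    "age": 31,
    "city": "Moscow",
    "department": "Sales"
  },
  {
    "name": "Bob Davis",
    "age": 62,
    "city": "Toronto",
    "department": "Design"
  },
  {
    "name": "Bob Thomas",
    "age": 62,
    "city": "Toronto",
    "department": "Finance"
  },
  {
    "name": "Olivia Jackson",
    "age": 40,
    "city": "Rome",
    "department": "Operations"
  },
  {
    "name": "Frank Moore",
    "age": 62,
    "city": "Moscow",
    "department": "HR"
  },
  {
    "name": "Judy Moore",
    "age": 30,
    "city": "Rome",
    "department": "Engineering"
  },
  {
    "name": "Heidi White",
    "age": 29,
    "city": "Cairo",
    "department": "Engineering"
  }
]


Search criteria: {'city': 'Toronto', 'age': 62}

Checking 8 records:
  Carol Brown: {city: Madrid, age: 57}
  Judy Jackson: {city: Moscow, age: 31}
  Bob Davis: {city: Toronto, age: 62} <-- MATCH
  Bob Thomas: {city: Toronto, age: 62} <-- MATCH
  Olivia Jackson: {city: Rome, age: 40}
  Frank Moore: {city: Moscow, age: 62}
  Judy Moore: {city: Rome, age: 30}
  Heidi White: {city: Cairo, age: 29}

Matches: ["Bob Davis", "Bob Thomas"]

["Bob Davis", "Bob Thomas"]


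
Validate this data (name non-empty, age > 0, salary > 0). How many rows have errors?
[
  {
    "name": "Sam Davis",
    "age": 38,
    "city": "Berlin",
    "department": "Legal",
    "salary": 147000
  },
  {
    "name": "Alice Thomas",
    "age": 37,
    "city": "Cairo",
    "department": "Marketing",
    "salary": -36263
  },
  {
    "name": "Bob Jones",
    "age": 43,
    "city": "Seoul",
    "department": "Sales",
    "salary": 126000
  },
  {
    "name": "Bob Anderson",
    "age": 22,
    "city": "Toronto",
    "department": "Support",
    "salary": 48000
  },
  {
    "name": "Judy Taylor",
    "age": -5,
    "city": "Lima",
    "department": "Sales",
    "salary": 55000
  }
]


Validating 5 records:
Rules: name non-empty, age > 0, salary > 0

  Row 1 (Sam Davis): OK
  Row 2 (Alice Thomas): negative salary: -36263
  Row 3 (Bob Jones): OK
  Row 4 (Bob Anderson): OK
  Row 5 (Judy Taylor): negative age: -5

Total errors: 2

2 errors


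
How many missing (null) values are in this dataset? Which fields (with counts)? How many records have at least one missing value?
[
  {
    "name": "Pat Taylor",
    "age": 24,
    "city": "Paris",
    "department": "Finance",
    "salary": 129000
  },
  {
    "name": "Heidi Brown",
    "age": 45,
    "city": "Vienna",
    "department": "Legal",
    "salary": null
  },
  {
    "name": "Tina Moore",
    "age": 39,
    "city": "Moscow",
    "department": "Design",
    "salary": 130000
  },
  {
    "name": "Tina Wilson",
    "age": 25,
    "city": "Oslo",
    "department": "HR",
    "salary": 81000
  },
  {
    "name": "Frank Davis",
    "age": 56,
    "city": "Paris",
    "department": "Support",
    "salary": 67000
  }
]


Checking for missing (null) values in 5 records:

  Pat Taylor: complete
  Heidi Brown: salary
  Tina Moore: complete
  Tina Wilson: complete
  Frank Davis: complete

Per field:
  name: 0 missing
  age: 0 missing
  city: 0 missing
  department: 0 missing
  salary: 1 missing

Total missing values: 1
Records with any missing: 1

1 missing values (salary: 1); 1 incomplete records


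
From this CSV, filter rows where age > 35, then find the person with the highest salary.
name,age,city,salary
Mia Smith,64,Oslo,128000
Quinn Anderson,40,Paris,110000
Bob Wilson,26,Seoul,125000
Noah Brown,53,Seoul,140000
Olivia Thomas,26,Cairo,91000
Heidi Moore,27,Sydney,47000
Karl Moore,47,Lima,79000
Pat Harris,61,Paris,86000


Filter: age > 35
Sort by: salary (descending)

Filtered records (5):
  Noah Brown, age 53, salary $140000
  Mia Smith, age 64, salary $128000
  Quinn Anderson, age 40, salary $110000
  Pat Harris, age 61, salary $86000
  Karl Moore, age 47, salary $79000

Highest salary: Noah Brown ($140000)

Noah Brown


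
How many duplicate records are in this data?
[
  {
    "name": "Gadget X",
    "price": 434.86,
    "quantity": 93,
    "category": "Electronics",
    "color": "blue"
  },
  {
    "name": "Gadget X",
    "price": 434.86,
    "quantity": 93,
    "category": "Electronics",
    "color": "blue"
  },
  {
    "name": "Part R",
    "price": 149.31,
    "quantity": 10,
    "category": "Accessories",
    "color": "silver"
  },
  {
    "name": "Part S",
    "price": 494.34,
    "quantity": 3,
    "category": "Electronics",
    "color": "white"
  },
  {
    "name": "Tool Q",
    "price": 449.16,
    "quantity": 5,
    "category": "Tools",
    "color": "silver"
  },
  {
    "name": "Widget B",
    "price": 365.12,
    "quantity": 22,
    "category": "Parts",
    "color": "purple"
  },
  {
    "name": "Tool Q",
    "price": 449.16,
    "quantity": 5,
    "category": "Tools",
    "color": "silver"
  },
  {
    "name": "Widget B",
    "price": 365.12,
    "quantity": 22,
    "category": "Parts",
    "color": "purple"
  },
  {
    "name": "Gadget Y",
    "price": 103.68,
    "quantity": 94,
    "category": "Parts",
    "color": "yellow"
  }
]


Checking 9 records for duplicates:

  Row 1: Gadget X ($434.86, qty 93)
  Row 2: Gadget X ($434.86, qty 93) <-- DUPLICATE
  Row 3: Part R ($149.31, qty 10)
  Row 4: Part S ($494.34, qty 3)
  Row 5: Tool Q ($449.16, qty 5)
  Row 6: Widget B ($365.12, qty 22)
  Row 7: Tool Q ($449.16, qty 5) <-- DUPLICATE
  Row 8: Widget B ($365.12, qty 22) <-- DUPLICATE
  Row 9: Gadget Y ($103.68, qty 94)

Duplicates found: 3
Unique records: 6

3 duplicates, 6 unique


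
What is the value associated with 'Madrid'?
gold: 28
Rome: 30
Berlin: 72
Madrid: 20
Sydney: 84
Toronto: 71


Looking up key 'Madrid'
Value: 20

20


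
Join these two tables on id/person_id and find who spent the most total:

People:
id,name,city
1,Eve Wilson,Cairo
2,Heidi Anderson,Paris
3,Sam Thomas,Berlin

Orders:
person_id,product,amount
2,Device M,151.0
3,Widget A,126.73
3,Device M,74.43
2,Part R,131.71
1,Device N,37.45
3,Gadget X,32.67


Join on: people.id = orders.person_id

Joined rows:
  Heidi Anderson (Paris) bought Device M for $151.0
  Sam Thomas (Berlin) bought Widget A for $126.73
  Sam Thomas (Berlin) bought Device M for $74.43
  Heidi Anderson (Paris) bought Part R for $131.71
  Eve Wilson (Cairo) bought Device N for $37.45
  Sam Thomas (Berlin) bought Gadget X for $32.67

Total per person:
  Heidi Anderson: $282.71
  Sam Thomas: $233.83
  Eve Wilson: $37.45

Top spender: Heidi Anderson ($282.71)

Heidi Anderson ($282.71)


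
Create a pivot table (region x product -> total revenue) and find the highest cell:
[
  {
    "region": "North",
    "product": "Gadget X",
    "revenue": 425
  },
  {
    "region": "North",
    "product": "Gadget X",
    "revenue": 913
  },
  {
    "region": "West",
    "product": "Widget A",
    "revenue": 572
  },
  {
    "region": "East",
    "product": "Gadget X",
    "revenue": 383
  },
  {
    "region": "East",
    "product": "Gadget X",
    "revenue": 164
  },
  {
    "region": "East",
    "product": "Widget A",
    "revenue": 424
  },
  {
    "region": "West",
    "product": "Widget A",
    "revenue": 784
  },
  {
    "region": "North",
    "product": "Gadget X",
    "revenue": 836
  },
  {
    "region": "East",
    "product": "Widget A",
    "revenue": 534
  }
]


Pivot: region (rows) x product (columns) -> total revenue

     Gadget X      Widget A    
East           547           958  
North         2174             0  
West             0          1356  

Highest: North / Gadget X = $2174

North / Gadget X = $2174


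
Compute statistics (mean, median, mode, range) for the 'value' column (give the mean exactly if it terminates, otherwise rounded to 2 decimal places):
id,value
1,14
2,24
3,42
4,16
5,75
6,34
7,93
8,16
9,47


Data: [14, 24, 42, 16, 75, 34, 93, 16, 47]
Count: 9
Sum: 361
Mean: 361/9 ≈ 40.11 (rounded to 2 decimal places)
Sorted: [14, 16, 16, 24, 34, 42, 47, 75, 93]
Median: 34.0
Mode: 16 (2 times)
Range: 93 - 14 = 79
Min: 14, Max: 93

mean≈40.11, median=34.0, mode=16, range=79


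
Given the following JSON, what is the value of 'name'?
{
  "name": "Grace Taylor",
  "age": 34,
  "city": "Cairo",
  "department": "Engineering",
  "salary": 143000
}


Looking up field 'name'
Value: Grace Taylor

Grace Taylor


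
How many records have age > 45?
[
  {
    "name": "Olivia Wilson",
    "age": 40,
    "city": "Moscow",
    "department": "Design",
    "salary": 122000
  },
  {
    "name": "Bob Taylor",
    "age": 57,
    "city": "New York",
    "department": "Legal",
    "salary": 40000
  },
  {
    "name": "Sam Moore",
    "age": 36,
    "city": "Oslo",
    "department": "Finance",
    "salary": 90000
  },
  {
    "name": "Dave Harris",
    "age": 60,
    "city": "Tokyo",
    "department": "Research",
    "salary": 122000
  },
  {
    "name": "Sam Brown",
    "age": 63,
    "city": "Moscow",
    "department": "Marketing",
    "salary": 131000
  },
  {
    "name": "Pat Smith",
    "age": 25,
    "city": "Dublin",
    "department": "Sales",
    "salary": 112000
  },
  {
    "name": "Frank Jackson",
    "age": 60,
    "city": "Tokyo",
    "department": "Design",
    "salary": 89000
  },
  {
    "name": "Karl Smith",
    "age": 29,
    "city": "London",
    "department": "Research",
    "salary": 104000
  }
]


Data: 8 records
Condition: age > 45

Checking each record:
  Olivia Wilson: 40
  Bob Taylor: 57 MATCH
  Sam Moore: 36
  Dave Harris: 60 MATCH
  Sam Brown: 63 MATCH
  Pat Smith: 25
  Frank Jackson: 60 MATCH
  Karl Smith: 29

Count: 4

4


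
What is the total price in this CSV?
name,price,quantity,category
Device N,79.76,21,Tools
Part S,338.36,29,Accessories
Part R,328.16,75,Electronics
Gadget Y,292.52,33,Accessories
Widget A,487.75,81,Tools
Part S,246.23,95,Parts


Computing total price:
Values: [79.76, 338.36, 328.16, 292.52, 487.75, 246.23]
Sum = 1772.78

1772.78


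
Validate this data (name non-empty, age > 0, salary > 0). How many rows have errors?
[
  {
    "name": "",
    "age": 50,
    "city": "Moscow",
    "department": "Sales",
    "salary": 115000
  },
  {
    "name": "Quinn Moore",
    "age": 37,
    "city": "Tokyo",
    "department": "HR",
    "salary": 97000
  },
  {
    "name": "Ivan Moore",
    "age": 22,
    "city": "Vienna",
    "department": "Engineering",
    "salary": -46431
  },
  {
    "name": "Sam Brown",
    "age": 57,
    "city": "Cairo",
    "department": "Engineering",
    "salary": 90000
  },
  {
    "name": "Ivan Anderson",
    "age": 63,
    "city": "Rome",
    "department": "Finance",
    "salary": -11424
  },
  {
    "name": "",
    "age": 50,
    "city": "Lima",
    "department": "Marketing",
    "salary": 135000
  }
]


Validating 6 records:
Rules: name non-empty, age > 0, salary > 0

  Row 1 (???): empty name
  Row 2 (Quinn Moore): OK
  Row 3 (Ivan Moore): negative salary: -46431
  Row 4 (Sam Brown): OK
  Row 5 (Ivan Anderson): negative salary: -11424
  Row 6 (???): empty name

Total errors: 4

4 errors


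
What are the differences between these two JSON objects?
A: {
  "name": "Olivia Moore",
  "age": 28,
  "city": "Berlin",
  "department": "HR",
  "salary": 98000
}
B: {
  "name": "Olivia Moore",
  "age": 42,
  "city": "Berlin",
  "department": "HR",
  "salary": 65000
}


Comparing each field (in key order):
  name: same
  age: DIFFERENT
  city: same
  department: same
  salary: DIFFERENT
Differences:
  age: 28 -> 42
  salary: 98000 -> 65000

2 field(s) changed

2 changes: age, salary


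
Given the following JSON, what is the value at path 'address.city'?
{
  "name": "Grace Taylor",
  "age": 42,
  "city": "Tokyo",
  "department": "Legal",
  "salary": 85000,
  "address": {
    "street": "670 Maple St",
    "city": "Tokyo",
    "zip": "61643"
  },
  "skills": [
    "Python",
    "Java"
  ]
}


Query: address.city
Path: address -> city
Value: Tokyo

Tokyo


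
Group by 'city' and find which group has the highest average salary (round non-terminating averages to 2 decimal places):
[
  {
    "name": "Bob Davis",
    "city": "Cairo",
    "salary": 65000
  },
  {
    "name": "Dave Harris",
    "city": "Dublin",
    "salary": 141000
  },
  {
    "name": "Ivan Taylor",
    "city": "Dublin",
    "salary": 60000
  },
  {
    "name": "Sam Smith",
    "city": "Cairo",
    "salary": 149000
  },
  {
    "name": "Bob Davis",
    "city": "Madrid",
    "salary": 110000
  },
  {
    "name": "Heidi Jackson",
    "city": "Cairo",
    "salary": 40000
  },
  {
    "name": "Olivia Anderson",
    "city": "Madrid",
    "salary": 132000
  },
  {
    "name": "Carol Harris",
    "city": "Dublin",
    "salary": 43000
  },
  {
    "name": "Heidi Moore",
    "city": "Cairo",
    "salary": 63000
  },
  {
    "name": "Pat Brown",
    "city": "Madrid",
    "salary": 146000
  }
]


Group by: city

Groups:
  Cairo: 4 people, avg salary = 317000/4 = $79250
  Dublin: 3 people, avg salary = 244000/3 ≈ $81333.33
  Madrid: 3 people, avg salary = 388000/3 ≈ $129333.33

Highest average salary: Madrid (≈$129333.33)

Madrid (≈$129333.33)


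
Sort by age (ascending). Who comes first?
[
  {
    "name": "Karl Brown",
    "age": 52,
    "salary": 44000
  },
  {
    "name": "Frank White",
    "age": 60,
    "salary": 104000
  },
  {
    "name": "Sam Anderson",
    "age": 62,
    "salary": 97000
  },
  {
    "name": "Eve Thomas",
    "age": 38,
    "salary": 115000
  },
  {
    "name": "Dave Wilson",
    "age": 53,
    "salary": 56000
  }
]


Sort by: age (ascending)

Sorted order:
  1. Eve Thomas (age = 38)
  2. Karl Brown (age = 52)
  3. Dave Wilson (age = 53)
  4. Frank White (age = 60)
  5. Sam Anderson (age = 62)

First: Eve Thomas

Eve Thomas


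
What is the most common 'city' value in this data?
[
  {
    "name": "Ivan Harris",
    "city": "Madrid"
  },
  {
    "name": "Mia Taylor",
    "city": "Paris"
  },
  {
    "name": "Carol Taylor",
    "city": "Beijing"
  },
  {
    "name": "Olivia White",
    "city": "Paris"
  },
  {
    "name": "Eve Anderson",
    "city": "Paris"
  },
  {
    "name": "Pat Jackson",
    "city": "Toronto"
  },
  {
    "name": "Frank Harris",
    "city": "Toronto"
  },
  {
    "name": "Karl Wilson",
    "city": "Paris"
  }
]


Counting 'city' values across 8 records:

  Paris: 4 ####
  Toronto: 2 ##
  Madrid: 1 #
  Beijing: 1 #

Most common: Paris (4 times)

Paris (4 times)


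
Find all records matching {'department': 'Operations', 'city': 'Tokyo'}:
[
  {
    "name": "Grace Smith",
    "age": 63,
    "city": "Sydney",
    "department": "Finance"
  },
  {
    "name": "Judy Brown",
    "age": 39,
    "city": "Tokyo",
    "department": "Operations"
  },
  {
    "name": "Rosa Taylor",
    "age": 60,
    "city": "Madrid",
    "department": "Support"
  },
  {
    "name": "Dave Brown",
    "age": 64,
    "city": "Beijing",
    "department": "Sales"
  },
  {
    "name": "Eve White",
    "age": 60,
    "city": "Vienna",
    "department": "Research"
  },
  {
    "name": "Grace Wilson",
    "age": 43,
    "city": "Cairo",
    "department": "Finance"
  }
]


Search criteria: {'department': 'Operations', 'city': 'Tokyo'}

Checking 6 records:
  Grace Smith: {department: Finance, city: Sydney}
  Judy Brown: {department: Operations, city: Tokyo} <-- MATCH
  Rosa Taylor: {department: Support, city: Madrid}
  Dave Brown: {department: Sales, city: Beijing}
  Eve White: {department: Research, city: Vienna}
  Grace Wilson: {department: Finance, city: Cairo}

Matches: ["Judy Brown"]

["Judy Brown"]


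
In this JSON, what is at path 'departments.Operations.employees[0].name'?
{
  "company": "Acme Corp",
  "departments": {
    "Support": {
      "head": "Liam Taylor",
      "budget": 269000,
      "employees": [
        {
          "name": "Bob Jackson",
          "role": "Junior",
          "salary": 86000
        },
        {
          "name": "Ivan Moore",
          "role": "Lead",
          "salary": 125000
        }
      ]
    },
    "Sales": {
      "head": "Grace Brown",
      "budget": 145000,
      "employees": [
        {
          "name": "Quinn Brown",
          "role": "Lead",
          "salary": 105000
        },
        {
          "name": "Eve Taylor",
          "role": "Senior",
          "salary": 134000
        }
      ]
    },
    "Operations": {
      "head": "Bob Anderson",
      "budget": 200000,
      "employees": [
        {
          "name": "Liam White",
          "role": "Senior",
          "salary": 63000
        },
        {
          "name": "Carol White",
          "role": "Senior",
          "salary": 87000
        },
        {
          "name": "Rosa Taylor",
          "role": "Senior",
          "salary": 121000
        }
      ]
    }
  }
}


Path: departments.Operations.employees[0].name

Navigate:
  -> departments
  -> Operations
  -> employees[0].name = 'Liam White'

Liam White


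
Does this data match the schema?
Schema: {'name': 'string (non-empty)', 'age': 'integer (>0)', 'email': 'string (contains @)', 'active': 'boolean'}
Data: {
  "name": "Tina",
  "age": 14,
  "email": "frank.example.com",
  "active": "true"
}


Validating each field against schema:
  name: OK (non-empty string)
  age: OK (positive integer)
  email: FAIL ("frank.example.com" does not contain @)
  active: FAIL ("true" is not a boolean)

Result: INVALID (2 errors: email, active)

INVALID (2 errors: email, active)


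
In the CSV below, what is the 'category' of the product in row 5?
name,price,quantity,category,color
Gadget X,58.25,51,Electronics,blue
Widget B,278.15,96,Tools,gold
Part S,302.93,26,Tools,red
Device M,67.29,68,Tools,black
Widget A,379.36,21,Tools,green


Query: Row 5 ('Widget A'), column 'category'
Value: Tools

Tools


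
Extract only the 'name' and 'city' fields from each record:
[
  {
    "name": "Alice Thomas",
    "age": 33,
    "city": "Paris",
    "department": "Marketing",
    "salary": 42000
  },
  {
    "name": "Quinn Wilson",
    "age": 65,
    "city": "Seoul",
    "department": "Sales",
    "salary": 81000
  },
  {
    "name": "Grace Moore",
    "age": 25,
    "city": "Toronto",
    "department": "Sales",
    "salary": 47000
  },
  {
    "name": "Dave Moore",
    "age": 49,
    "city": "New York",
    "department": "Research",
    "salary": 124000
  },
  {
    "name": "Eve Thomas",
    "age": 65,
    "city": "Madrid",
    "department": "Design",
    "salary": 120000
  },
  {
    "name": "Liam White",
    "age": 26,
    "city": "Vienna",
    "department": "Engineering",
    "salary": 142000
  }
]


Original: 6 records with fields: name, age, city, department, salary
Keep: ['name', 'city']
Drop: ['age', 'department', 'salary']
Result: 6 records, 2 fields each

[
  {
    "name": "Alice Thomas",
    "city": "Paris"
  },
  {
    "name": "Quinn Wilson",
    "city": "Seoul"
  },
  {
    "name": "Grace Moore",
    "city": "Toronto"
  },
  {
    "name": "Dave Moore",
    "city": "New York"
  },
  {
    "name": "Eve Thomas",
    "city": "Madrid"
  },
  {
    "name": "Liam White",
    "city": "Vienna"
  }
]


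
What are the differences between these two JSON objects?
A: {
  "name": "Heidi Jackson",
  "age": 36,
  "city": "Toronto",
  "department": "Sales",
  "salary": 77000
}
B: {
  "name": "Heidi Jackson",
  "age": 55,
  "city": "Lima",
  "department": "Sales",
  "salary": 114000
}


Comparing each field (in key order):
  name: same
  age: DIFFERENT
  city: DIFFERENT
  department: same
  salary: DIFFERENT
Differences:
  age: 36 -> 55
  city: Toronto -> Lima
  salary: 77000 -> 114000

3 field(s) changed

3 changes: age, city, salary


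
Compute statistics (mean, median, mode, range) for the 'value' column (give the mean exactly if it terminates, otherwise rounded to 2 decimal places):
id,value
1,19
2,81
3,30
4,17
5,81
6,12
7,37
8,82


Data: [19, 81, 30, 17, 81, 12, 37, 82]
Count: 8
Sum: 359
Mean: 359/8 = 44.875
Sorted: [12, 17, 19, 30, 37, 81, 81, 82]
Median: 33.5
Mode: 81 (2 times)
Range: 82 - 12 = 70
Min: 12, Max: 82

mean=44.875, median=33.5, mode=81, range=70


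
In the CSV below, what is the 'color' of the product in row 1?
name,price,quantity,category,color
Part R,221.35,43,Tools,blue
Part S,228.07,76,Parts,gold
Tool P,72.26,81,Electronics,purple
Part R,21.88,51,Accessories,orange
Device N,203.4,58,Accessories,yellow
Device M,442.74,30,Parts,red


Query: Row 1 ('Part R'), column 'color'
Value: blue

blue


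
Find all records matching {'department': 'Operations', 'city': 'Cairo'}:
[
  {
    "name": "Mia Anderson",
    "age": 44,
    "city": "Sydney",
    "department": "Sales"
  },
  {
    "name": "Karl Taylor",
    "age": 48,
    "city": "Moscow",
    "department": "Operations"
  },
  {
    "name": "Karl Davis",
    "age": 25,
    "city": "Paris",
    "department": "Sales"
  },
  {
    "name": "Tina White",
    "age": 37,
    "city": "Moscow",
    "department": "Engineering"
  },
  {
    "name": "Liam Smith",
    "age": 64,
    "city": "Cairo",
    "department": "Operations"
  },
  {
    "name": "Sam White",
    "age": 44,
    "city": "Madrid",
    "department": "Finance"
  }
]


Search criteria: {'department': 'Operations', 'city': 'Cairo'}

Checking 6 records:
  Mia Anderson: {department: Sales, city: Sydney}
  Karl Taylor: {department: Operations, city: Moscow}
  Karl Davis: {department: Sales, city: Paris}
  Tina White: {department: Engineering, city: Moscow}
  Liam Smith: {department: Operations, city: Cairo} <-- MATCH
  Sam White: {department: Finance, city: Madrid}

Matches: ["Liam Smith"]

["Liam Smith"]


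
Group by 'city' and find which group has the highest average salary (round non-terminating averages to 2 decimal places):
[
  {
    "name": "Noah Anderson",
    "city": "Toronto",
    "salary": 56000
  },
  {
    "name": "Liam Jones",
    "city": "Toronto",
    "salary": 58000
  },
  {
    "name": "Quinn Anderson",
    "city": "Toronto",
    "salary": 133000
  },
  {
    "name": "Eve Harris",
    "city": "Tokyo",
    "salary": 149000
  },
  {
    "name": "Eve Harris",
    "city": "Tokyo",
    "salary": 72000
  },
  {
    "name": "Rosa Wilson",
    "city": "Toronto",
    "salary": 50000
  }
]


Group by: city

Groups:
  Tokyo: 2 people, avg salary = 221000/2 = $110500
  Toronto: 4 people, avg salary = 297000/4 = $74250

Highest average salary: Tokyo ($110500)

Tokyo ($110500)


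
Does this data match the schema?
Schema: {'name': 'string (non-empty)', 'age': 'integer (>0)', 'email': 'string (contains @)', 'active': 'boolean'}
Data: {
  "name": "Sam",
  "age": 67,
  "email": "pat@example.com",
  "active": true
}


Validating each field against schema:
  name: OK (non-empty string)
  age: OK (positive integer)
  email: OK (string with @)
  active: OK (boolean)

Result: VALID

VALID


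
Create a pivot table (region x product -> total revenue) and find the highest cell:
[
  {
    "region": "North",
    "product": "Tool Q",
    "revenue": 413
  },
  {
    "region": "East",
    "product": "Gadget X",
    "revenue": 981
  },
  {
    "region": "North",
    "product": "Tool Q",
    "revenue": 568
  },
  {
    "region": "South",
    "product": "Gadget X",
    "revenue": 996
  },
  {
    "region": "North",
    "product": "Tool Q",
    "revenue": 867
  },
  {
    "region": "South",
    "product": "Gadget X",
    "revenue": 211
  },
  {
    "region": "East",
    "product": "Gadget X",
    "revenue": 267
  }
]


Pivot: region (rows) x product (columns) -> total revenue

     Gadget X      Tool Q      
East          1248             0  
North            0          1848  
South         1207             0  

Highest: North / Tool Q = $1848

North / Tool Q = $1848


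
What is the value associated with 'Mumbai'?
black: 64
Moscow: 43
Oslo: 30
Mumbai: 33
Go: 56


Looking up key 'Mumbai'
Value: 33

33


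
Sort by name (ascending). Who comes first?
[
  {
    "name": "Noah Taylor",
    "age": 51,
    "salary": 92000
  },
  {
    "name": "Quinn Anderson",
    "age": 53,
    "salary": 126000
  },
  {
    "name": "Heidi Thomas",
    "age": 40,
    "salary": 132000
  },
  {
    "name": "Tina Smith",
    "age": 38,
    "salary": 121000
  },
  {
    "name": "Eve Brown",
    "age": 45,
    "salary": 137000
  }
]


Sort by: name (ascending)

Sorted order:
  1. Eve Brown (name = Eve Brown)
  2. Heidi Thomas (name = Heidi Thomas)
  3. Noah Taylor (name = Noah Taylor)
  4. Quinn Anderson (name = Quinn Anderson)
  5. Tina Smith (name = Tina Smith)

First: Eve Brown

Eve Brown


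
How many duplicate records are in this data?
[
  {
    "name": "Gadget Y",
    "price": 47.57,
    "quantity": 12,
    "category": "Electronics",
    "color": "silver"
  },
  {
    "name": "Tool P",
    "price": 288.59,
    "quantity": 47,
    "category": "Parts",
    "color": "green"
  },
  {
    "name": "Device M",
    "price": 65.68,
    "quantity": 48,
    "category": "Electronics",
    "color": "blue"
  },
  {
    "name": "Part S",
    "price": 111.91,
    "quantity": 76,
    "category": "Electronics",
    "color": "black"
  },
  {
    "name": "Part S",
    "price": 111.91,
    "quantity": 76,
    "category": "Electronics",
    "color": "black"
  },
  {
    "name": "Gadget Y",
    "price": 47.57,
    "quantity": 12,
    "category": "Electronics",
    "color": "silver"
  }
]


Checking 6 records for duplicates:

  Row 1: Gadget Y ($47.57, qty 12)
  Row 2: Tool P ($288.59, qty 47)
  Row 3: Device M ($65.68, qty 48)
  Row 4: Part S ($111.91, qty 76)
  Row 5: Part S ($111.91, qty 76) <-- DUPLICATE
  Row 6: Gadget Y ($47.57, qty 12) <-- DUPLICATE

Duplicates found: 2
Unique records: 4

2 duplicates, 4 unique


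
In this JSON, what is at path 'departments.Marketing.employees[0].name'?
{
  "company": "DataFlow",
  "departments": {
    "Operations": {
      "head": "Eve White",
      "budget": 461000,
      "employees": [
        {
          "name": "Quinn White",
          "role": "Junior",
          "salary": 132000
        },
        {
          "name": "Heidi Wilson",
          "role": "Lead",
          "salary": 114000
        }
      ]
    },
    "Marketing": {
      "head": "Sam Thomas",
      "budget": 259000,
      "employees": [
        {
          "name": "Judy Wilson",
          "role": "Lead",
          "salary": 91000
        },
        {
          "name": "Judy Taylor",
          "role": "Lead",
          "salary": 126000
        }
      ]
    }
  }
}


Path: departments.Marketing.employees[0].name

Navigate:
  -> departments
  -> Marketing
  -> employees[0].name = 'Judy Wilson'

Judy Wilson


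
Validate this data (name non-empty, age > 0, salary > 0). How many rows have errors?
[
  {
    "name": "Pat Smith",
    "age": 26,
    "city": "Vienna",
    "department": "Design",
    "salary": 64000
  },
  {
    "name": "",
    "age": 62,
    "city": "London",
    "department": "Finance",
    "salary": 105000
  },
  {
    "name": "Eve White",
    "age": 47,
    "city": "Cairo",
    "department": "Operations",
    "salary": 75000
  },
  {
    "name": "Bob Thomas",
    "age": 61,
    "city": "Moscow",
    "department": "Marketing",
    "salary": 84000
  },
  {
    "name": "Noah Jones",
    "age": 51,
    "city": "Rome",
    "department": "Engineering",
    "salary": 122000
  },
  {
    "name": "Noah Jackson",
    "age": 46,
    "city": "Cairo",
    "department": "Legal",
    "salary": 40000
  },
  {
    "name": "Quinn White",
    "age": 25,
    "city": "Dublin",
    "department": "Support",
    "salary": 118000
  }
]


Validating 7 records:
Rules: name non-empty, age > 0, salary > 0

  Row 1 (Pat Smith): OK
  Row 2 (???): empty name
  Row 3 (Eve White): OK
  Row 4 (Bob Thomas): OK
  Row 5 (Noah Jones): OK
  Row 6 (Noah Jackson): OK
  Row 7 (Quinn White): OK

Total errors: 1

1 errors


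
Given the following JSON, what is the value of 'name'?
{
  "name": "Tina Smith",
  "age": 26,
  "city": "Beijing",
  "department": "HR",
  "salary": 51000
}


Looking up field 'name'
Value: Tina Smith

Tina Smith


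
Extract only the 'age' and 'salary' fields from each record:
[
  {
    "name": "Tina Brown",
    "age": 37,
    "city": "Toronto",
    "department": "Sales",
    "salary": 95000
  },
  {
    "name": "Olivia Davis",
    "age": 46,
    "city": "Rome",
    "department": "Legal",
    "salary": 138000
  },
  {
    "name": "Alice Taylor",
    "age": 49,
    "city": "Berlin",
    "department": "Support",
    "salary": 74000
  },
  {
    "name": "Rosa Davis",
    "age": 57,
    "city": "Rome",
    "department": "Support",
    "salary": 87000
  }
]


Original: 4 records with fields: name, age, city, department, salary
Keep: ['age', 'salary']
Drop: ['name', 'city', 'department']
Result: 4 records, 2 fields each

[
  {
    "age": 37,
    "salary": 95000
  },
  {
    "age": 46,
    "salary": 138000
  },
  {
    "age": 49,
    "salary": 74000
  },
  {
    "age": 57,
    "salary": 87000
  }
]


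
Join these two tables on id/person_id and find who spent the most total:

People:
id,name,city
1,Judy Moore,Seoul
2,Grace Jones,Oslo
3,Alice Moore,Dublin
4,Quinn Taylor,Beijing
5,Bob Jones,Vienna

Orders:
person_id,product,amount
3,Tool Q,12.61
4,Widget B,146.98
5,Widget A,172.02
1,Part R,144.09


Join on: people.id = orders.person_id

Joined rows:
  Alice Moore (Dublin) bought Tool Q for $12.61
  Quinn Taylor (Beijing) bought Widget B for $146.98
  Bob Jones (Vienna) bought Widget A for $172.02
  Judy Moore (Seoul) bought Part R for $144.09

Total per person:
  Bob Jones: $172.02
  Quinn Taylor: $146.98
  Judy Moore: $144.09
  Alice Moore: $12.61

Top spender: Bob Jones ($172.02)

Bob Jones ($172.02)
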